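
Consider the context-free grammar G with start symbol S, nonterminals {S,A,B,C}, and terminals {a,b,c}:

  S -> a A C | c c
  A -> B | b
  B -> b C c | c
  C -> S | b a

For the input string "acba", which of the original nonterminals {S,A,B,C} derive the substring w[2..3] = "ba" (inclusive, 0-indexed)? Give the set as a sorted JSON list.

CNF form of G:
  S -> T1 T1 | T2 X6
  A -> T0 X3 | b | c
  B -> T0 X4 | c
  C -> T0 T2 | T1 T1 | T2 X5
  T0 -> b
  T1 -> c
  T2 -> a
  X3 -> C T1
  X4 -> C T1
  X5 -> A C
  X6 -> A C

Fill CYK table bottom-up (cells [i..j] with 2 ≤ i ≤ j ≤ 3 only):
  cell(2,2) b: {A,T0}  orig:{A}
  cell(3,3) a: {T2}  orig:{}
  cell(2,3) ba: {C}

Original NTs in T[2,3] deriving "ba": ["C"]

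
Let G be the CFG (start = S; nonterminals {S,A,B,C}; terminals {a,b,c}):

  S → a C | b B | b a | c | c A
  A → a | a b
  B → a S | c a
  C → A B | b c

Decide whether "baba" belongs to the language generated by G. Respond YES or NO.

CNF form of G:
  S -> T0 C | T1 B | T1 T0 | T2 A | c
  A -> T0 T1 | a
  B -> T0 S | T2 T0
  C -> A B | T1 T2
  T0 -> a
  T1 -> b
  T2 -> c

CYK table (by increasing span):
  [0..0]={T1}  "b"  orig:{}
  [1..1]={A,T0}  "a"  orig:{A}
  [2..2]={T1}  "b"  orig:{}
  [3..3]={A,T0}  "a"  orig:{A}
  [0..1]={S}  "ba"
  [1..2]={A}  "ab"
  [2..3]={S}  "ba"
  [0..2]=∅  "bab"
  [1..3]={B}  "aba"
  [0..3]={S}  "baba"

S ∈ T[0,3] ⇒ YES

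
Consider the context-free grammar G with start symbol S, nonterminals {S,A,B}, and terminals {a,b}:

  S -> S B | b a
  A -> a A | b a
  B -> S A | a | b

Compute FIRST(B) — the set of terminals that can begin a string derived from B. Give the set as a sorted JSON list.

FIRST iteration:
round 1:
  A via A→a A: +{a}
  A via A→b a: +{b}
  B via B→a: +{a}
  B via B→b: +{b}
  S via S→b a: +{b}
  S: {b}  A: {a,b}  B: {a,b}
round 2: (stable)
  S: {b}  A: {a,b}  B: {a,b}

FIRST(B) = ["a", "b"]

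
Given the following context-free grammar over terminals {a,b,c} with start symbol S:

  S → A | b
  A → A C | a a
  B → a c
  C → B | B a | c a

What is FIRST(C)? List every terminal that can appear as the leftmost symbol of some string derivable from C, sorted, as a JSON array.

FIRST sets, iterate to fixpoint:
pass 1:
  A via A→a a: +{a}
  B via B→a c: +{a}
  C via C→B: +{a}
  C via C→c a: +{c}
  S via S→A: +{a}
  S via S→b: +{b}
  S: {a,b}  A: {a}  B: {a}  C: {a,c}
pass 2: done
  S: {a,b}  A: {a}  B: {a}  C: {a,c}

FIRST(C) = ["a", "c"]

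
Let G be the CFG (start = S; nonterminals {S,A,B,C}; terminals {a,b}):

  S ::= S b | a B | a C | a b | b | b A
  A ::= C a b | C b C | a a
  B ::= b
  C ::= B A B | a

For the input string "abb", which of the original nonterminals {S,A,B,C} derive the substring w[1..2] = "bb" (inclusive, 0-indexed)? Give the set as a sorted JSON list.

CNF form of G:
  S -> S T1 | T0 B | T0 C | T0 T1 | T1 A | b
  A -> C X2 | C X3 | T0 T0
  B -> b
  C -> B X4 | a
  T0 -> a
  T1 -> b
  X2 -> T0 T1
  X3 -> T1 C
  X4 -> A B

CYK fill, restricted to cells inside w[1..2]:
  [1..1]={B,S,T1}  "b"  orig:{B,S}
  [2..2]={B,S,T1}  "b"  orig:{B,S}
  [1..2]={S}  "bb"

Original NTs in T[1,2] deriving "bb": ["S"]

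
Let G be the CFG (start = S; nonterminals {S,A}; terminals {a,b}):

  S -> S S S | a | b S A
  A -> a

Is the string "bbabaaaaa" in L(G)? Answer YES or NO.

CNF form of G:
  S -> S X1 | T0 X2 | a
  A -> a
  T0 -> b
  X1 -> S S
  X2 -> S A

CYK fill:
  [0..0]={T0}  "b"  orig:{}
  [1..1]={T0}  "b"  orig:{}
  [2..2]={A,S}  "a"
  [3..3]={T0}  "b"  orig:{}
  [4..4]={A,S}  "a"
  [5..5]={A,S}  "a"
  [6..6]={A,S}  "a"
  [7..7]={A,S}  "a"
  [8..8]={A,S}  "a"
  [0..1]=∅  "bb"
  [1..2]=∅  "ba"
  [2..3]=∅  "ab"
  [3..4]=∅  "ba"
  [4..5]={X1,X2}  "aa"  orig:{}
  [5..6]={X1,X2}  "aa"  orig:{}
  [6..7]={X1,X2}  "aa"  orig:{}
  [7..8]={X1,X2}  "aa"  orig:{}
  [0..2]=∅  "bba"
  [1..3]=∅  "bab"
  [2..4]=∅  "aba"
  [3..5]={S}  "baa"
  [4..6]={S}  "aaa"
  [5..7]={S}  "aaa"
  [6..8]={S}  "aaa"
  [0..3]=∅  "bbab"
  [1..4]=∅  "baba"
  [2..5]={X1}  "abaa"  orig:{}
  [3..6]={X1,X2}  "baaa"  orig:{}
  [4..7]={X1,X2}  "aaaa"  orig:{}
  [5..8]={X1,X2}  "aaaa"  orig:{}
  [0..4]=∅  "bbaba"
  [1..5]=∅  "babaa"
  [2..6]={S}  "abaaa"
  [3..7]={S}  "baaaa"
  [4..8]={S}  "aaaaa"
  [0..5]=∅  "bbabaa"
  [1..6]=∅  "babaaa"
  [2..7]={X1,X2}  "abaaaa"  orig:{}
  [3..8]={X1,X2}  "baaaaa"  orig:{}
  [0..6]=∅  "bbabaaa"
  [1..7]={S}  "babaaaa"
  [2..8]={S}  "abaaaaa"
  [0..7]=∅  "bbabaaaa"
  [1..8]={X1,X2}  "babaaaaa"  orig:{}
  [0..8]={S}  "bbabaaaaa"

S ∈ T[0,8] ⇒ YES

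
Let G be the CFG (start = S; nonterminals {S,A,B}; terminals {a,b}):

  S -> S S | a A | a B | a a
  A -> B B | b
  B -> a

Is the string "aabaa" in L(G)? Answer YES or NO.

CNF form of G:
  S -> S S | T0 A | T0 B | T0 T0
  A -> B B | b
  B -> a
  T0 -> a

CYK fill:
  cell(0,0) a: {B,T0}  orig:{B}
  cell(1,1) a: {B,T0}  orig:{B}
  cell(2,2) b: {A}
  cell(3,3) a: {B,T0}  orig:{B}
  cell(4,4) a: {B,T0}  orig:{B}
  cell(0,1) aa: {A,S}
  cell(1,2) ab: {S}
  cell(2,3) ba: ∅
  cell(3,4) aa: {A,S}
  cell(0,2) aab: ∅
  cell(1,3) aba: ∅
  cell(2,4) baa: ∅
  cell(0,3) aaba: ∅
  cell(1,4) abaa: {S}
  cell(0,4) aabaa: ∅

S ∉ T[0,4] ⇒ NO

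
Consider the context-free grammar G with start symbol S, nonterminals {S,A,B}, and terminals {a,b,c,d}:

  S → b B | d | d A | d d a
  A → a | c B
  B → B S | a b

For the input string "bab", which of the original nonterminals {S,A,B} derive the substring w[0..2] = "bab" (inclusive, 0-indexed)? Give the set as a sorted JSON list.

Convert to CNF:
  S -> T2 B | T3 A | T3 X4 | d
  A -> T0 B | a
  B -> B S | T1 T2
  T0 -> c
  T1 -> a
  T2 -> b
  T3 -> d
  X4 -> T3 T1

Fill CYK table bottom-up — only the sub-triangle for w[0..2]:
  [0..0]={T2}  "b"  orig:{}
  [1..1]={A,T1}  "a"  orig:{A}
  [2..2]={T2}  "b"  orig:{}
  [0..1]=∅  "ba"
  [1..2]={B}  "ab"
  [0..2]={S}  "bab"

Original NTs in T[0,2] deriving "bab": ["S"]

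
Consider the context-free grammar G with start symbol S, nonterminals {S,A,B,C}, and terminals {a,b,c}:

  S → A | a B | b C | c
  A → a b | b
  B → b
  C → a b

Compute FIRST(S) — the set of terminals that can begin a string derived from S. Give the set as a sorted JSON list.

Compute FIRST by fixpoint:
iter 1:
  A via A→a b: +{a}
  A via A→b: +{b}
  B via B→b: +{b}
  C via C→a b: +{a}
  S via S→A: +{a,b}
  S via S→c: +{c}
  S: {a,b,c}  A: {a,b}  B: {b}  C: {a}
iter 2: — fixpoint
  S: {a,b,c}  A: {a,b}  B: {b}  C: {a}

FIRST(S) = ["a", "b", "c"]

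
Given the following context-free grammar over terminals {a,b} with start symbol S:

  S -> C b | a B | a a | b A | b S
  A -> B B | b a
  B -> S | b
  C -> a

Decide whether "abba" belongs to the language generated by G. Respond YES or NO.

CNF form of G:
  S -> C T0 | T0 A | T0 S | T1 B | T1 T1
  A -> B B | T0 T1
  B -> C T0 | T0 A | T0 S | T1 B | T1 T1 | b
  C -> a
  T0 -> b
  T1 -> a

Fill CYK table bottom-up:
  T[0,0] 'a' = {C,T1}  orig:{C}
  T[1,1] 'b' = {B,T0}  orig:{B}
  T[2,2] 'b' = {B,T0}  orig:{B}
  T[3,3] 'a' = {C,T1}  orig:{C}
  T[0,1] 'ab' = {B,S}
  T[1,2] 'bb' = {A}
  T[2,3] 'ba' = {A}
  T[0,2] 'abb' = {A}
  T[1,3] 'bba' = {B,S}
  T[0,3] 'abba' = {B,S}

S ∈ T[0,3] ⇒ YES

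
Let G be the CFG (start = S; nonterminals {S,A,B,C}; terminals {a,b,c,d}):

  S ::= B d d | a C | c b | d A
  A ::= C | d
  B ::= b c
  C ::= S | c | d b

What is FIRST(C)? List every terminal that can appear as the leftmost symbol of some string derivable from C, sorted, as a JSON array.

FIRST sets, iterate to fixpoint:
[1]
  A via A→d: +{d}
  B via B→b c: +{b}
  C via C→c: +{c}
  C via C→d b: +{d}
  S via S→B d d: +{b}
  S via S→a C: +{a}
  S via S→c b: +{c}
  S via S→d A: +{d}
  FIRST(S)={a,b,c,d}  FIRST(A)={d}  FIRST(B)={b}  FIRST(C)={c,d}
[2]
  A via A→C: +{c}
  C via C→S: +{a,b}
  FIRST(S)={a,b,c,d}  FIRST(A)={c,d}  FIRST(B)={b}  FIRST(C)={a,b,c,d}
[3]
  A via A→C: +{a,b}
  FIRST(S)={a,b,c,d}  FIRST(A)={a,b,c,d}  FIRST(B)={b}  FIRST(C)={a,b,c,d}
[4] — fixpoint
  FIRST(S)={a,b,c,d}  FIRST(A)={a,b,c,d}  FIRST(B)={b}  FIRST(C)={a,b,c,d}

FIRST(C) = ["a", "b", "c", "d"]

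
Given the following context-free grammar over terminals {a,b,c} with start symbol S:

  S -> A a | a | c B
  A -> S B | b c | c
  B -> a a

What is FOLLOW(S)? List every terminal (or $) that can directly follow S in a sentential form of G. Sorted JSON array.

Compute FIRST by fixpoint:
round 1:
  A via A→b c: +{b}
  A via A→c: +{c}
  B via B→a a: +{a}
  S via S→A a: +{b,c}
  S via S→a: +{a}
  FIRST[S]={a,b,c}  FIRST[A]={b,c}  FIRST[B]={a}
round 2:
  A via A→S B: +{a}
  FIRST[S]={a,b,c}  FIRST[A]={a,b,c}  FIRST[B]={a}
round 3: — fixpoint
  FIRST[S]={a,b,c}  FIRST[A]={a,b,c}  FIRST[B]={a}

FOLLOW iteration:
initialize: $ ∈ FOLLOW(S)
pass 1:
  A→S B: FOLLOW(S) ⊇ FIRST(B) = {a}; new: +{a}
  S→A a: FOLLOW(A) ⊇ FIRST(a) = {a}; new: +{a}
  S→c B: FOLLOW(B) ⊇ FOLLOW(S) ⊇ {$,a}; new: +{$,a}
  FOLLOW(S)={$,a}  FOLLOW(A)={a}  FOLLOW(B)={$,a}
pass 2: (no change)
  FOLLOW(S)={$,a}  FOLLOW(A)={a}  FOLLOW(B)={$,a}

FOLLOW(S) = ["$", "a"]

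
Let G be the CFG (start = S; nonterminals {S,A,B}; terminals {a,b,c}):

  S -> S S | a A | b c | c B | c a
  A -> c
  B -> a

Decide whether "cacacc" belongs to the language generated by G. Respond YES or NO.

CNF form of G:
  S -> S S | T0 A | T1 T2 | T2 B | T2 T0
  A -> c
  B -> a
  T0 -> a
  T1 -> b
  T2 -> c

CYK fill:
  cell(0,0) c: {A,T2}  orig:{A}
  cell(1,1) a: {B,T0}  orig:{B}
  cell(2,2) c: {A,T2}  orig:{A}
  cell(3,3) a: {B,T0}  orig:{B}
  cell(4,4) c: {A,T2}  orig:{A}
  cell(5,5) c: {A,T2}  orig:{A}
  cell(0,1) ca: {S}
  cell(1,2) ac: {S}
  cell(2,3) ca: {S}
  cell(3,4) ac: {S}
  cell(4,5) cc: ∅
  cell(0,2) cac: ∅
  cell(1,3) aca: ∅
  cell(2,4) cac: ∅
  cell(3,5) acc: ∅
  cell(0,3) caca: {S}
  cell(1,4) acac: {S}
  cell(2,5) cacc: ∅
  cell(0,4) cacac: ∅
  cell(1,5) acacc: ∅
  cell(0,5) cacacc: ∅

S ∉ T[0,5] ⇒ NO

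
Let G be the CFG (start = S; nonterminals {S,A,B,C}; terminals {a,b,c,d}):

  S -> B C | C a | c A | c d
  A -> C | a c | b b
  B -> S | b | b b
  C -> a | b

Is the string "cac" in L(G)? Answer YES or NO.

CNF form of G:
  S -> B C | C T0 | T1 A | T1 T3
  A -> T0 T1 | T2 T2 | a | b
  B -> B C | C T0 | T1 A | T1 T3 | T2 T2 | b
  C -> a | b
  T0 -> a
  T1 -> c
  T2 -> b
  T3 -> d

CYK table (by increasing span):
  [0..0]={T1}  "c"  orig:{}
  [1..1]={A,C,T0}  "a"  orig:{A,C}
  [2..2]={T1}  "c"  orig:{}
  [0..1]={B,S}  "ca"
  [1..2]={A}  "ac"
  [0..2]={B,S}  "cac"

S ∈ T[0,2] ⇒ YES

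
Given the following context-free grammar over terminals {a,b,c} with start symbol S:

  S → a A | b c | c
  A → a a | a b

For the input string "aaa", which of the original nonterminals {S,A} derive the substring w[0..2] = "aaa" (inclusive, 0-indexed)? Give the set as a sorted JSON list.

Convert to CNF:
  S -> T0 A | T1 T2 | c
  A -> T0 T0 | T0 T1
  T0 -> a
  T1 -> b
  T2 -> c

CYK fill (cells [i..j] with 0 ≤ i ≤ j ≤ 2 only):
  T[0,0] 'a' = {T0}  orig:{}
  T[1,1] 'a' = {T0}  orig:{}
  T[2,2] 'a' = {T0}  orig:{}
  T[0,1] 'aa' = {A}
  T[1,2] 'aa' = {A}
  T[0,2] 'aaa' = {S}

Original NTs in T[0,2] deriving "aaa": ["S"]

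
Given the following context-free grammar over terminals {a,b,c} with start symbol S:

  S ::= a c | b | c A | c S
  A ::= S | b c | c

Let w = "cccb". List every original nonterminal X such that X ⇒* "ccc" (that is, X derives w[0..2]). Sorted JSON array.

Convert to CNF:
  S -> T0 T1 | T1 A | T1 S | b
  A -> T0 T1 | T1 A | T1 S | T2 T1 | b | c
  T0 -> a
  T1 -> c
  T2 -> b

Fill CYK table bottom-up (cells [i..j] with 0 ≤ i ≤ j ≤ 2 only):
  cell(0,0) c: {A,T1}  orig:{A}
  cell(1,1) c: {A,T1}  orig:{A}
  cell(2,2) c: {A,T1}  orig:{A}
  cell(0,1) cc: {A,S}
  cell(1,2) cc: {A,S}
  cell(0,2) ccc: {A,S}

Original NTs in T[0,2] deriving "ccc": ["A", "S"]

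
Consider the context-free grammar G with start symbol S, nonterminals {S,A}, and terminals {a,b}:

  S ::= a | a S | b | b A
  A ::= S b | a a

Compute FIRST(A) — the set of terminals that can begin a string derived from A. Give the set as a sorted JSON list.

FIRST iteration:
[1]
  A via A→a a: +{a}
  S via S→a: +{a}
  S via S→b: +{b}
  FIRST(S)={a,b}  FIRST(A)={a}
[2]
  A via A→S b: +{b}
  FIRST(S)={a,b}  FIRST(A)={a,b}
[3] (no change)
  FIRST(S)={a,b}  FIRST(A)={a,b}

FIRST(A) = ["a", "b"]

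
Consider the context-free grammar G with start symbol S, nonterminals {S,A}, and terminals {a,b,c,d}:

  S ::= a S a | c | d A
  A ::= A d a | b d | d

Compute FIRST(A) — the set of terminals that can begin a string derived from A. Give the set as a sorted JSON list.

FIRST iteration:
pass 1:
  A via A→b d: +{b}
  A via A→d: +{d}
  S via S→a S a: +{a}
  S via S→c: +{c}
  S via S→d A: +{d}
  S: {a,c,d}  A: {b,d}
pass 2: — fixpoint
  S: {a,c,d}  A: {b,d}

FIRST(A) = ["b", "d"]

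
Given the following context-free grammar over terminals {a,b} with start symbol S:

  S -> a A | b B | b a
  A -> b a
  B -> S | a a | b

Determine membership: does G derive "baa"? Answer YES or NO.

CNF form of G:
  S -> T0 B | T0 T1 | T1 A
  A -> T0 T1
  B -> T0 B | T0 T1 | T1 A | T1 T1 | b
  T0 -> b
  T1 -> a

CYK table (by increasing span):
  cell(0,0) b: {B,T0}  orig:{B}
  cell(1,1) a: {T1}  orig:{}
  cell(2,2) a: {T1}  orig:{}
  cell(0,1) ba: {A,B,S}
  cell(1,2) aa: {B}
  cell(0,2) baa: {B,S}

S ∈ T[0,2] ⇒ YES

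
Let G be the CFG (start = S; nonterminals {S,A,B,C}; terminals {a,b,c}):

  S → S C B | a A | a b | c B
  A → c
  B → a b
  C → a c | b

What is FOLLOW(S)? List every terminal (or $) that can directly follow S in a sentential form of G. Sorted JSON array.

Compute FIRST by fixpoint:
pass 1:
  A via A→c: +{c}
  B via B→a b: +{a}
  C via C→a c: +{a}
  C via C→b: +{b}
  S via S→a A: +{a}
  S via S→c B: +{c}
  FIRST[S]={a,c}  FIRST[A]={c}  FIRST[B]={a}  FIRST[C]={a,b}
pass 2: (no change)
  FIRST[S]={a,c}  FIRST[A]={c}  FIRST[B]={a}  FIRST[C]={a,b}

FOLLOW iteration:
initialize: $ ∈ FOLLOW(S)
[1]
  S→S C B: FOLLOW(S) ⊇ FIRST(C) = {a,b}; new: +{a,b}
  S→S C B: FOLLOW(C) ⊇ FIRST(B) = {a}; new: +{a}
  S→S C B: FOLLOW(B) ⊇ FOLLOW(S) ⊇ {$,a,b}; new: +{$,a,b}
  S→a A: FOLLOW(A) ⊇ FOLLOW(S) ⊇ {$,a,b}; new: +{$,a,b}
  S: {$,a,b}  A: {$,a,b}  B: {$,a,b}  C: {a}
[2] — fixpoint
  S: {$,a,b}  A: {$,a,b}  B: {$,a,b}  C: {a}

FOLLOW(S) = ["$", "a", "b"]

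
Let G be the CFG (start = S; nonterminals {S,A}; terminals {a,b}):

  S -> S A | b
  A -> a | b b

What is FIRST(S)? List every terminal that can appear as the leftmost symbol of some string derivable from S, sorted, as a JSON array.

FIRST iteration:
[1]
  A via A→a: +{a}
  A via A→b b: +{b}
  S via S→b: +{b}
  FIRST(S)={b}  FIRST(A)={a,b}
[2] done
  FIRST(S)={b}  FIRST(A)={a,b}

FIRST(S) = ["b"]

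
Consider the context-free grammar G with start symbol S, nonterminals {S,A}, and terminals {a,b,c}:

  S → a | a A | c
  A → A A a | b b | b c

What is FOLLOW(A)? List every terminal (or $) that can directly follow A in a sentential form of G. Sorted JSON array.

FIRST sets, iterate to fixpoint:
iter 1:
  A via A→b b: +{b}
  S via S→a: +{a}
  S via S→c: +{c}
  FIRST(S)={a,c}  FIRST(A)={b}
iter 2: — fixpoint
  FIRST(S)={a,c}  FIRST(A)={b}

FOLLOW iteration:
FOLLOW(S) := {$}
round 1:
  A→A A a: FOLLOW(A) ⊇ FIRST(A) = {b}; new: +{b}
  A→A A a: FOLLOW(A) ⊇ FIRST(a) = {a}; new: +{a}
  S→a A: FOLLOW(A) ⊇ FOLLOW(S) ⊇ {$}; new: +{$}
  FOLLOW[S]={$}  FOLLOW[A]={$,a,b}
round 2: (no change)
  FOLLOW[S]={$}  FOLLOW[A]={$,a,b}

FOLLOW(A) = ["$", "a", "b"]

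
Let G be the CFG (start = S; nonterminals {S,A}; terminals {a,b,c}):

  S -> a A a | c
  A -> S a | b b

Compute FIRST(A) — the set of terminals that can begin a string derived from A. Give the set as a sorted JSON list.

FIRST iteration:
pass 1:
  A via A→b b: +{b}
  S via S→a A a: +{a}
  S via S→c: +{c}
  S: {a,c}  A: {b}
pass 2:
  A via A→S a: +{a,c}
  S: {a,c}  A: {a,b,c}
pass 3: — fixpoint
  S: {a,c}  A: {a,b,c}

FIRST(A) = ["a", "b", "c"]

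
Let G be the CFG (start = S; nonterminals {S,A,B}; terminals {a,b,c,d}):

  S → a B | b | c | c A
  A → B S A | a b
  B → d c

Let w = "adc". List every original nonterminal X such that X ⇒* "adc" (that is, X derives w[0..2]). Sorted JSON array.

CNF form of G:
  S -> T0 B | T3 A | b | c
  A -> B X4 | T0 T1
  B -> T2 T3
  T0 -> a
  T1 -> b
  T2 -> d
  T3 -> c
  X4 -> S A

Fill CYK table bottom-up — only the sub-triangle for w[0..2]:
  [0..0]={T0}  "a"  orig:{}
  [1..1]={T2}  "d"  orig:{}
  [2..2]={S,T3}  "c"  orig:{S}
  [0..1]=∅  "ad"
  [1..2]={B}  "dc"
  [0..2]={S}  "adc"

Original NTs in T[0,2] deriving "adc": ["S"]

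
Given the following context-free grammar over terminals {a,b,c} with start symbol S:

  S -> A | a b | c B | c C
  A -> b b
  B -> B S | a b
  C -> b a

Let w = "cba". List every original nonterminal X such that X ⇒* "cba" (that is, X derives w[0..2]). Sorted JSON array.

CNF form of G:
  S -> T0 T0 | T1 T0 | T2 B | T2 C
  A -> T0 T0
  B -> B S | T1 T0
  C -> T0 T1
  T0 -> b
  T1 -> a
  T2 -> c

CYK fill — only the sub-triangle for w[0..2]:
  T[0,0] 'c' = {T2}  orig:{}
  T[1,1] 'b' = {T0}  orig:{}
  T[2,2] 'a' = {T1}  orig:{}
  T[0,1] 'cb' = ∅
  T[1,2] 'ba' = {C}
  T[0,2] 'cba' = {S}

Original NTs in T[0,2] deriving "cba": ["S"]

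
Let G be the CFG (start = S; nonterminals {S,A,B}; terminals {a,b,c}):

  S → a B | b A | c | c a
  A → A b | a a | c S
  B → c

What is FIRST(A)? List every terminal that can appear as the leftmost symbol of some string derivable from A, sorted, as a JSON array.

Compute FIRST by fixpoint:
[1]
  A via A→a a: +{a}
  A via A→c S: +{c}
  B via B→c: +{c}
  S via S→a B: +{a}
  S via S→b A: +{b}
  S via S→c: +{c}
  S: {a,b,c}  A: {a,c}  B: {c}
[2] — fixpoint
  S: {a,b,c}  A: {a,c}  B: {c}

FIRST(A) = ["a", "c"]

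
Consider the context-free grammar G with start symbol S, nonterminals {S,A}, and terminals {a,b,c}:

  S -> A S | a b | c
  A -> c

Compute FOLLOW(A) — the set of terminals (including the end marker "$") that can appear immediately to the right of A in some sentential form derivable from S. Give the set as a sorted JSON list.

FIRST sets, iterate to fixpoint:
round 1:
  A via A→c: +{c}
  S via S→A S: +{c}
  S via S→a b: +{a}
  FIRST[S]={a,c}  FIRST[A]={c}
round 2: (stable)
  FIRST[S]={a,c}  FIRST[A]={c}

FOLLOW iteration:
FOLLOW(S) := {$}
iter 1:
  S→A S: FOLLOW(A) ⊇ FIRST(S) = {a,c}; new: +{a,c}
  S: {$}  A: {a,c}
iter 2: (stable)
  S: {$}  A: {a,c}

FOLLOW(A) = ["a", "c"]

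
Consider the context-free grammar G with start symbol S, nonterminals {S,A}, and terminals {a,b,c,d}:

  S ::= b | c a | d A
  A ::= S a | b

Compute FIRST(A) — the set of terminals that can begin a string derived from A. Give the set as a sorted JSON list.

FIRST iteration:
iter 1:
  A via A→b: +{b}
  S via S→b: +{b}
  S via S→c a: +{c}
  S via S→d A: +{d}
  S: {b,c,d}  A: {b}
iter 2:
  A via A→S a: +{c,d}
  S: {b,c,d}  A: {b,c,d}
iter 3: (stable)
  S: {b,c,d}  A: {b,c,d}

FIRST(A) = ["b", "c", "d"]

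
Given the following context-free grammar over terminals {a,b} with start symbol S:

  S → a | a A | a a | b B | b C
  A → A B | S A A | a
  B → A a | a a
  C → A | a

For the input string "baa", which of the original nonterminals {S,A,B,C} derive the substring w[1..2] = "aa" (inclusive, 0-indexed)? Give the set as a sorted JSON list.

Convert to CNF:
  S -> T0 A | T0 T0 | T1 B | T1 C | a
  A -> A B | S X2 | a
  B -> A T0 | T0 T0
  C -> A B | S X3 | a
  T0 -> a
  T1 -> b
  X2 -> A A
  X3 -> A A

CYK fill — only the sub-triangle for w[1..2]:
  cell(1,1) a: {A,C,S,T0}  orig:{A,C,S}
  cell(2,2) a: {A,C,S,T0}  orig:{A,C,S}
  cell(1,2) aa: {B,S,X2,X3}  orig:{B,S}

Original NTs in T[1,2] deriving "aa": ["B", "S"]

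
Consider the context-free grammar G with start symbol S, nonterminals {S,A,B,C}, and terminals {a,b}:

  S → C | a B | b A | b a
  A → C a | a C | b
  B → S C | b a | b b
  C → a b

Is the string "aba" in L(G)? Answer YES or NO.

CNF form of G:
  S -> T0 B | T0 T1 | T1 A | T1 T0
  A -> C T0 | T0 C | b
  B -> S C | T1 T0 | T1 T1
  C -> T0 T1
  T0 -> a
  T1 -> b

Fill CYK table bottom-up:
  [0..0]={T0}  "a"  orig:{}
  [1..1]={A,T1}  "b"  orig:{A}
  [2..2]={T0}  "a"  orig:{}
  [0..1]={C,S}  "ab"
  [1..2]={B,S}  "ba"
  [0..2]={A,S}  "aba"

S ∈ T[0,2] ⇒ YES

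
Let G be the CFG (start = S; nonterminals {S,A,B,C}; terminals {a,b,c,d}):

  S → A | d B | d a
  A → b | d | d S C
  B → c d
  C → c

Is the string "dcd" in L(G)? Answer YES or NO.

Convert to CNF:
  S -> T0 B | T0 T2 | T0 X4 | b | d
  A -> T0 X3 | b | d
  B -> T1 T0
  C -> c
  T0 -> d
  T1 -> c
  T2 -> a
  X3 -> S C
  X4 -> S C

CYK table (by increasing span):
  [0..0]={A,S,T0}  "d"  orig:{A,S}
  [1..1]={C,T1}  "c"  orig:{C}
  [2..2]={A,S,T0}  "d"  orig:{A,S}
  [0..1]={X3,X4}  "dc"  orig:{}
  [1..2]={B}  "cd"
  [0..2]={S}  "dcd"

S ∈ T[0,2] ⇒ YES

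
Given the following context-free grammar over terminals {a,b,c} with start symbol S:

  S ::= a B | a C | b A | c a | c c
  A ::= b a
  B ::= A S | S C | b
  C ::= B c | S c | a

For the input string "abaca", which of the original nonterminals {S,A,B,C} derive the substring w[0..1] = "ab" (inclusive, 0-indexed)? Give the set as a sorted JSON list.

CNF form of G:
  S -> T0 A | T1 B | T1 C | T2 T1 | T2 T2
  A -> T0 T1
  B -> A S | S C | b
  C -> B T2 | S T2 | a
  T0 -> b
  T1 -> a
  T2 -> c

Fill CYK table bottom-up, restricted to cells inside w[0..1]:
  cell(0,0) a: {C,T1}  orig:{C}
  cell(1,1) b: {B,T0}  orig:{B}
  cell(0,1) ab: {S}

Original NTs in T[0,1] deriving "ab": ["S"]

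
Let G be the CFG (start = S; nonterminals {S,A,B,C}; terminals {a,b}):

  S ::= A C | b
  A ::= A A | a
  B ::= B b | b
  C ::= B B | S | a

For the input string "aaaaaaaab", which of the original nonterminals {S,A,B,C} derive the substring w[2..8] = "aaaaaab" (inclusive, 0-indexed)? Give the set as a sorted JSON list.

Convert to CNF:
  S -> A C | b
  A -> A A | a
  B -> B T0 | b
  C -> A C | B B | a | b
  T0 -> b

CYK table (by increasing span), restricted to cells inside w[2..8]:
  [2..2]={A,C}  "a"
  [3..3]={A,C}  "a"
  [4..4]={A,C}  "a"
  [5..5]={A,C}  "a"
  [6..6]={A,C}  "a"
  [7..7]={A,C}  "a"
  [8..8]={B,C,S,T0}  "b"  orig:{B,C,S}
  [2..3]={A,C,S}  "aa"
  [3..4]={A,C,S}  "aa"
  [4..5]={A,C,S}  "aa"
  [5..6]={A,C,S}  "aa"
  [6..7]={A,C,S}  "aa"
  [7..8]={C,S}  "ab"
  [2..4]={A,C,S}  "aaa"
  [3..5]={A,C,S}  "aaa"
  [4..6]={A,C,S}  "aaa"
  [5..7]={A,C,S}  "aaa"
  [6..8]={C,S}  "aab"
  [2..5]={A,C,S}  "aaaa"
  [3..6]={A,C,S}  "aaaa"
  [4..7]={A,C,S}  "aaaa"
  [5..8]={C,S}  "aaab"
  [2..6]={A,C,S}  "aaaaa"
  [3..7]={A,C,S}  "aaaaa"
  [4..8]={C,S}  "aaaab"
  [2..7]={A,C,S}  "aaaaaa"
  [3..8]={C,S}  "aaaaab"
  [2..8]={C,S}  "aaaaaab"

Original NTs in T[2,8] deriving "aaaaaab": ["C", "S"]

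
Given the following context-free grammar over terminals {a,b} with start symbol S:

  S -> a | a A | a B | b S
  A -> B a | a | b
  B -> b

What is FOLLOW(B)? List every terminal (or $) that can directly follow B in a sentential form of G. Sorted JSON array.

FIRST iteration:
round 1:
  A via A→a: +{a}
  A via A→b: +{b}
  B via B→b: +{b}
  S via S→a: +{a}
  S via S→b S: +{b}
  FIRST(S)={a,b}  FIRST(A)={a,b}  FIRST(B)={b}
round 2: (stable)
  FIRST(S)={a,b}  FIRST(A)={a,b}  FIRST(B)={b}

FOLLOW sets:
seed FOLLOW(S) with $
pass 1:
  A→B a: FOLLOW(B) ⊇ FIRST(a) = {a}; new: +{a}
  S→a A: FOLLOW(A) ⊇ FOLLOW(S) ⊇ {$}; new: +{$}
  S→a B: FOLLOW(B) ⊇ FOLLOW(S) ⊇ {$}; new: +{$}
  FOLLOW[S]={$}  FOLLOW[A]={$}  FOLLOW[B]={$,a}
pass 2: (no change)
  FOLLOW[S]={$}  FOLLOW[A]={$}  FOLLOW[B]={$,a}

FOLLOW(B) = ["$", "a"]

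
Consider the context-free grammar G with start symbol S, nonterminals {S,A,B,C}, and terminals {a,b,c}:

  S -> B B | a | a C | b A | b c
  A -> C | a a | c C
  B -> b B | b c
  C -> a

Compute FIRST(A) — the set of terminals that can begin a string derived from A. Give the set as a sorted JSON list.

FIRST sets, iterate to fixpoint:
iter 1:
  A via A→a a: +{a}
  A via A→c C: +{c}
  B via B→b B: +{b}
  C via C→a: +{a}
  S via S→B B: +{b}
  S via S→a: +{a}
  FIRST(S)={a,b}  FIRST(A)={a,c}  FIRST(B)={b}  FIRST(C)={a}
iter 2: done
  FIRST(S)={a,b}  FIRST(A)={a,c}  FIRST(B)={b}  FIRST(C)={a}

FIRST(A) = ["a", "c"]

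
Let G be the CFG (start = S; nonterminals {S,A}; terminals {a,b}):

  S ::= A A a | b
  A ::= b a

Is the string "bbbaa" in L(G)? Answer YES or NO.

Convert to CNF:
  S -> A X2 | b
  A -> T0 T1
  T0 -> b
  T1 -> a
  X2 -> A T1

Fill CYK table bottom-up:
  cell(0,0) b: {S,T0}  orig:{S}
  cell(1,1) b: {S,T0}  orig:{S}
  cell(2,2) b: {S,T0}  orig:{S}
  cell(3,3) a: {T1}  orig:{}
  cell(4,4) a: {T1}  orig:{}
  cell(0,1) bb: ∅
  cell(1,2) bb: ∅
  cell(2,3) ba: {A}
  cell(3,4) aa: ∅
  cell(0,2) bbb: ∅
  cell(1,3) bba: ∅
  cell(2,4) baa: {X2}  orig:{}
  cell(0,3) bbba: ∅
  cell(1,4) bbaa: ∅
  cell(0,4) bbbaa: ∅

S ∉ T[0,4] ⇒ NO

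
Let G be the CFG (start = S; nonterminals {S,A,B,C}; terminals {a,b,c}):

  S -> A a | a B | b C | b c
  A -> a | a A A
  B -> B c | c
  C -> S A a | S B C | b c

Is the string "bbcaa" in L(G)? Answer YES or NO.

Convert to CNF:
  S -> A T0 | T0 B | T2 C | T2 T1
  A -> T0 X3 | a
  B -> B T1 | c
  C -> S X4 | S X5 | T2 T1
  T0 -> a
  T1 -> c
  T2 -> b
  X3 -> A A
  X4 -> A T0
  X5 -> B C

CYK table (by increasing span):
  [0..0]={T2}  "b"  orig:{}
  [1..1]={T2}  "b"  orig:{}
  [2..2]={B,T1}  "c"  orig:{B}
  [3..3]={A,T0}  "a"  orig:{A}
  [4..4]={A,T0}  "a"  orig:{A}
  [0..1]=∅  "bb"
  [1..2]={C,S}  "bc"
  [2..3]=∅  "ca"
  [3..4]={S,X3,X4}  "aa"  orig:{S}
  [0..2]={S}  "bbc"
  [1..3]=∅  "bca"
  [2..4]=∅  "caa"
  [0..3]=∅  "bbca"
  [1..4]={C}  "bcaa"
  [0..4]={C,S}  "bbcaa"

S ∈ T[0,4] ⇒ YES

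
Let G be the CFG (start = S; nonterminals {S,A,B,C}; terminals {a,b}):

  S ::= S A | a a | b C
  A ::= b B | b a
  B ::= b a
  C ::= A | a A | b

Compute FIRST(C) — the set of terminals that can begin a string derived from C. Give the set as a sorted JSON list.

FIRST iteration:
round 1:
  A via A→b B: +{b}
  B via B→b a: +{b}
  C via C→A: +{b}
  C via C→a A: +{a}
  S via S→a a: +{a}
  S via S→b C: +{b}
  FIRST(S)={a,b}  FIRST(A)={b}  FIRST(B)={b}  FIRST(C)={a,b}
round 2: (no change)
  FIRST(S)={a,b}  FIRST(A)={b}  FIRST(B)={b}  FIRST(C)={a,b}

FIRST(C) = ["a", "b"]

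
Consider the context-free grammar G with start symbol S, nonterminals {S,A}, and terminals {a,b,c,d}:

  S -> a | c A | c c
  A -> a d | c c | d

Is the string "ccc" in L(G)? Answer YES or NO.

CNF form of G:
  S -> T2 A | T2 T2 | a
  A -> T0 T1 | T2 T2 | d
  T0 -> a
  T1 -> d
  T2 -> c

Fill CYK table bottom-up:
  T[0,0] 'c' = {T2}  orig:{}
  T[1,1] 'c' = {T2}  orig:{}
  T[2,2] 'c' = {T2}  orig:{}
  T[0,1] 'cc' = {A,S}
  T[1,2] 'cc' = {A,S}
  T[0,2] 'ccc' = {S}

S ∈ T[0,2] ⇒ YES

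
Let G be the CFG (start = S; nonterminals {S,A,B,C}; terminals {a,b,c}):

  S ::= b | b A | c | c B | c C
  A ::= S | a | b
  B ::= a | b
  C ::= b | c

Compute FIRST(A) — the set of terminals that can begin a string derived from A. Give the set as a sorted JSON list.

Compute FIRST by fixpoint:
pass 1:
  A via A→a: +{a}
  A via A→b: +{b}
  B via B→a: +{a}
  B via B→b: +{b}
  C via C→b: +{b}
  C via C→c: +{c}
  S via S→b: +{b}
  S via S→c: +{c}
  FIRST[S]={b,c}  FIRST[A]={a,b}  FIRST[B]={a,b}  FIRST[C]={b,c}
pass 2:
  A via A→S: +{c}
  FIRST[S]={b,c}  FIRST[A]={a,b,c}  FIRST[B]={a,b}  FIRST[C]={b,c}
pass 3: done
  FIRST[S]={b,c}  FIRST[A]={a,b,c}  FIRST[B]={a,b}  FIRST[C]={b,c}

FIRST(A) = ["a", "b", "c"]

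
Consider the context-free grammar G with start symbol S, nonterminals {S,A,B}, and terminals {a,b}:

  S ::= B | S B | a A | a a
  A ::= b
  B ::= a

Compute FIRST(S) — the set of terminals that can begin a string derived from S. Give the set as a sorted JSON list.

FIRST iteration:
[1]
  A via A→b: +{b}
  B via B→a: +{a}
  S via S→B: +{a}
  FIRST(S)={a}  FIRST(A)={b}  FIRST(B)={a}
[2] (stable)
  FIRST(S)={a}  FIRST(A)={b}  FIRST(B)={a}

FIRST(S) = ["a"]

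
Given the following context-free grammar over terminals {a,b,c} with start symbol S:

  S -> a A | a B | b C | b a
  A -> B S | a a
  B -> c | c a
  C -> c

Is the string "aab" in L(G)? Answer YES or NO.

Convert to CNF:
  S -> T0 A | T0 B | T2 C | T2 T0
  A -> B S | T0 T0
  B -> T1 T0 | c
  C -> c
  T0 -> a
  T1 -> c
  T2 -> b

CYK fill:
  [0..0]={T0}  "a"  orig:{}
  [1..1]={T0}  "a"  orig:{}
  [2..2]={T2}  "b"  orig:{}
  [0..1]={A}  "aa"
  [1..2]=∅  "ab"
  [0..2]=∅  "aab"

S ∉ T[0,2] ⇒ NO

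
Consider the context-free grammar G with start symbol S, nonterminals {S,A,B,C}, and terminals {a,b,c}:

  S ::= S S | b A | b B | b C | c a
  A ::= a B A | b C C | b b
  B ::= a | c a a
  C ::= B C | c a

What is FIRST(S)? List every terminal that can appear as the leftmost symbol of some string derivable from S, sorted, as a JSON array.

FIRST sets, iterate to fixpoint:
[1]
  A via A→a B A: +{a}
  A via A→b C C: +{b}
  B via B→a: +{a}
  B via B→c a a: +{c}
  C via C→B C: +{a,c}
  S via S→b A: +{b}
  S via S→c a: +{c}
  FIRST(S)={b,c}  FIRST(A)={a,b}  FIRST(B)={a,c}  FIRST(C)={a,c}
[2] (no change)
  FIRST(S)={b,c}  FIRST(A)={a,b}  FIRST(B)={a,c}  FIRST(C)={a,c}

FIRST(S) = ["b", "c"]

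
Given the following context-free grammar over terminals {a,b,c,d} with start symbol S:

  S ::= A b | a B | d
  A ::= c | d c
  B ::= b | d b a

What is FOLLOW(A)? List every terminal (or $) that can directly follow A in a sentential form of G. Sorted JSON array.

Compute FIRST by fixpoint:
pass 1:
  A via A→c: +{c}
  A via A→d c: +{d}
  B via B→b: +{b}
  B via B→d b a: +{d}
  S via S→A b: +{c,d}
  S via S→a B: +{a}
  FIRST(S)={a,c,d}  FIRST(A)={c,d}  FIRST(B)={b,d}
pass 2: done
  FIRST(S)={a,c,d}  FIRST(A)={c,d}  FIRST(B)={b,d}

FOLLOW iteration:
FOLLOW(S) := {$}
iter 1:
  S→A b: FOLLOW(A) ⊇ FIRST(b) = {b}; new: +{b}
  S→a B: FOLLOW(B) ⊇ FOLLOW(S) ⊇ {$}; new: +{$}
  S: {$}  A: {b}  B: {$}
iter 2: done
  S: {$}  A: {b}  B: {$}

FOLLOW(A) = ["b"]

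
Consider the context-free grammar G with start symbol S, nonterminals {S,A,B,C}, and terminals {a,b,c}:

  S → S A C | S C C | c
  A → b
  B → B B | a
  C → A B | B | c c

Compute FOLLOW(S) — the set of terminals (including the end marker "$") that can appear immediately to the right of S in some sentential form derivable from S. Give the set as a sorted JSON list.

FIRST sets, iterate to fixpoint:
pass 1:
  A via A→b: +{b}
  B via B→a: +{a}
  C via C→A B: +{b}
  C via C→B: +{a}
  C via C→c c: +{c}
  S via S→c: +{c}
  FIRST[S]={c}  FIRST[A]={b}  FIRST[B]={a}  FIRST[C]={a,b,c}
pass 2: (stable)
  FIRST[S]={c}  FIRST[A]={b}  FIRST[B]={a}  FIRST[C]={a,b,c}

FOLLOW sets:
initialize: $ ∈ FOLLOW(S)
round 1:
  B→B B: FOLLOW(B) ⊇ FIRST(B) = {a}; new: +{a}
  C→A B: FOLLOW(A) ⊇ FIRST(B) = {a}; new: +{a}
  S→S A C: FOLLOW(S) ⊇ FIRST(A) = {b}; new: +{b}
  S→S A C: FOLLOW(A) ⊇ FIRST(C) = {a,b,c}; new: +{b,c}
  S→S A C: FOLLOW(C) ⊇ FOLLOW(S) ⊇ {$,b}; new: +{$,b}
  S→S C C: FOLLOW(S) ⊇ FIRST(C) = {a,b,c}; new: +{a,c}
  S→S C C: FOLLOW(C) ⊇ FIRST(C) = {a,b,c}; new: +{a,c}
  FOLLOW(S)={$,a,b,c}  FOLLOW(A)={a,b,c}  FOLLOW(B)={a}  FOLLOW(C)={$,a,b,c}
round 2:
  C→A B: FOLLOW(B) ⊇ FOLLOW(C) ⊇ {$,a,b,c}; new: +{$,b,c}
  FOLLOW(S)={$,a,b,c}  FOLLOW(A)={a,b,c}  FOLLOW(B)={$,a,b,c}  FOLLOW(C)={$,a,b,c}
round 3: (no change)
  FOLLOW(S)={$,a,b,c}  FOLLOW(A)={a,b,c}  FOLLOW(B)={$,a,b,c}  FOLLOW(C)={$,a,b,c}

FOLLOW(S) = ["$", "a", "b", "c"]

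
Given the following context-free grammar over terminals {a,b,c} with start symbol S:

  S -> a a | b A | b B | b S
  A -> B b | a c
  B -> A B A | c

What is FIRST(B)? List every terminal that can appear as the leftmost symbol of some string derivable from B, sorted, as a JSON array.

Compute FIRST by fixpoint:
iter 1:
  A via A→a c: +{a}
  B via B→A B A: +{a}
  B via B→c: +{c}
  S via S→a a: +{a}
  S via S→b A: +{b}
  FIRST(S)={a,b}  FIRST(A)={a}  FIRST(B)={a,c}
iter 2:
  A via A→B b: +{c}
  FIRST(S)={a,b}  FIRST(A)={a,c}  FIRST(B)={a,c}
iter 3: (no change)
  FIRST(S)={a,b}  FIRST(A)={a,c}  FIRST(B)={a,c}

FIRST(B) = ["a", "c"]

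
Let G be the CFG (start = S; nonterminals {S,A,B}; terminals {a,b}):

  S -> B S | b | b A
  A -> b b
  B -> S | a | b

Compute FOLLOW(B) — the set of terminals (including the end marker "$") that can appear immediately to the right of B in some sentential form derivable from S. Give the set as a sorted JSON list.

FIRST sets, iterate to fixpoint:
[1]
  A via A→b b: +{b}
  B via B→a: +{a}
  B via B→b: +{b}
  S via S→B S: +{a,b}
  FIRST[S]={a,b}  FIRST[A]={b}  FIRST[B]={a,b}
[2] — fixpoint
  FIRST[S]={a,b}  FIRST[A]={b}  FIRST[B]={a,b}

FOLLOW iteration:
FOLLOW(S) := {$}
iter 1:
  S→B S: FOLLOW(B) ⊇ FIRST(S) = {a,b}; new: +{a,b}
  S→b A: FOLLOW(A) ⊇ FOLLOW(S) ⊇ {$}; new: +{$}
  S: {$}  A: {$}  B: {a,b}
iter 2:
  B→S: FOLLOW(S) ⊇ FOLLOW(B) ⊇ {a,b}; new: +{a,b}
  S→b A: FOLLOW(A) ⊇ FOLLOW(S) ⊇ {$,a,b}; new: +{a,b}
  S: {$,a,b}  A: {$,a,b}  B: {a,b}
iter 3: done
  S: {$,a,b}  A: {$,a,b}  B: {a,b}

FOLLOW(B) = ["a", "b"]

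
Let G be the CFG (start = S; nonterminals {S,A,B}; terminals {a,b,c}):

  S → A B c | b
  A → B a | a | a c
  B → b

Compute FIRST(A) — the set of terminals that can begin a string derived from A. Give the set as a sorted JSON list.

Compute FIRST by fixpoint:
pass 1:
  A via A→a: +{a}
  B via B→b: +{b}
  S via S→A B c: +{a}
  S via S→b: +{b}
  FIRST(S)={a,b}  FIRST(A)={a}  FIRST(B)={b}
pass 2:
  A via A→B a: +{b}
  FIRST(S)={a,b}  FIRST(A)={a,b}  FIRST(B)={b}
pass 3: done
  FIRST(S)={a,b}  FIRST(A)={a,b}  FIRST(B)={b}

FIRST(A) = ["a", "b"]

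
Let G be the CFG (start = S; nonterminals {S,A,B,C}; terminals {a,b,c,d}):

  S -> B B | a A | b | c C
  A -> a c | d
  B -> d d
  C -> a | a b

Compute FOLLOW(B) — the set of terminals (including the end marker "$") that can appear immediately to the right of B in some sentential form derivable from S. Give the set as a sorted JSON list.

FIRST sets, iterate to fixpoint:
round 1:
  A via A→a c: +{a}
  A via A→d: +{d}
  B via B→d d: +{d}
  C via C→a: +{a}
  S via S→B B: +{d}
  S via S→a A: +{a}
  S via S→b: +{b}
  S via S→c C: +{c}
  S: {a,b,c,d}  A: {a,d}  B: {d}  C: {a}
round 2: done
  S: {a,b,c,d}  A: {a,d}  B: {d}  C: {a}

FOLLOW sets:
FOLLOW(S) := {$}
pass 1:
  S→B B: FOLLOW(B) ⊇ FIRST(B) = {d}; new: +{d}
  S→B B: FOLLOW(B) ⊇ FOLLOW(S) ⊇ {$}; new: +{$}
  S→a A: FOLLOW(A) ⊇ FOLLOW(S) ⊇ {$}; new: +{$}
  S→c C: FOLLOW(C) ⊇ FOLLOW(S) ⊇ {$}; new: +{$}
  FOLLOW[S]={$}  FOLLOW[A]={$}  FOLLOW[B]={$,d}  FOLLOW[C]={$}
pass 2: — fixpoint
  FOLLOW[S]={$}  FOLLOW[A]={$}  FOLLOW[B]={$,d}  FOLLOW[C]={$}

FOLLOW(B) = ["$", "d"]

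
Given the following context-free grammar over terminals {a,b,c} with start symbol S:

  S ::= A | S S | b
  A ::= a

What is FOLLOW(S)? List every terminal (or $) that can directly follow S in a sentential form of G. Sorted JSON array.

FIRST sets, iterate to fixpoint:
iter 1:
  A via A→a: +{a}
  S via S→A: +{a}
  S via S→b: +{b}
  FIRST[S]={a,b}  FIRST[A]={a}
iter 2: (stable)
  FIRST[S]={a,b}  FIRST[A]={a}

FOLLOW sets:
FOLLOW(S) := {$}
iter 1:
  S→A: FOLLOW(A) ⊇ FOLLOW(S) ⊇ {$}; new: +{$}
  S→S S: FOLLOW(S) ⊇ FIRST(S) = {a,b}; new: +{a,b}
  FOLLOW(S)={$,a,b}  FOLLOW(A)={$}
iter 2:
  S→A: FOLLOW(A) ⊇ FOLLOW(S) ⊇ {$,a,b}; new: +{a,b}
  FOLLOW(S)={$,a,b}  FOLLOW(A)={$,a,b}
iter 3: (stable)
  FOLLOW(S)={$,a,b}  FOLLOW(A)={$,a,b}

FOLLOW(S) = ["$", "a", "b"]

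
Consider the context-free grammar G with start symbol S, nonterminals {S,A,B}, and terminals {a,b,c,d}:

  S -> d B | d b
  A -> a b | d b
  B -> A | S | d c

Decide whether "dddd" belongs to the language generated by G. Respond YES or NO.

CNF form of G:
  S -> T2 B | T2 T1
  A -> T0 T1 | T2 T1
  B -> T0 T1 | T2 B | T2 T1 | T2 T3
  T0 -> a
  T1 -> b
  T2 -> d
  T3 -> c

CYK table (by increasing span):
  T[0,0] 'd' = {T2}  orig:{}
  T[1,1] 'd' = {T2}  orig:{}
  T[2,2] 'd' = {T2}  orig:{}
  T[3,3] 'd' = {T2}  orig:{}
  T[0,1] 'dd' = ∅
  T[1,2] 'dd' = ∅
  T[2,3] 'dd' = ∅
  T[0,2] 'ddd' = ∅
  T[1,3] 'ddd' = ∅
  T[0,3] 'dddd' = ∅

S ∉ T[0,3] ⇒ NO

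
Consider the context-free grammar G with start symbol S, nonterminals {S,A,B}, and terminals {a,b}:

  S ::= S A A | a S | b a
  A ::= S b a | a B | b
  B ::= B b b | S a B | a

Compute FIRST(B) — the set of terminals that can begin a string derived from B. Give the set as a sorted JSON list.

FIRST iteration:
iter 1:
  A via A→a B: +{a}
  A via A→b: +{b}
  B via B→a: +{a}
  S via S→a S: +{a}
  S via S→b a: +{b}
  FIRST(S)={a,b}  FIRST(A)={a,b}  FIRST(B)={a}
iter 2:
  B via B→S a B: +{b}
  FIRST(S)={a,b}  FIRST(A)={a,b}  FIRST(B)={a,b}
iter 3: done
  FIRST(S)={a,b}  FIRST(A)={a,b}  FIRST(B)={a,b}

FIRST(B) = ["a", "b"]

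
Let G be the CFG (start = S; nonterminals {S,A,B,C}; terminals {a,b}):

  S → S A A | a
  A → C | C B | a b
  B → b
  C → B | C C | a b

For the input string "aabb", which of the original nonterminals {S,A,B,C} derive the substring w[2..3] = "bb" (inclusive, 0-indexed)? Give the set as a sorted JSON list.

Convert to CNF:
  S -> S X2 | a
  A -> C B | C C | T0 T1 | b
  B -> b
  C -> C C | T0 T1 | b
  T0 -> a
  T1 -> b
  X2 -> A A

CYK fill — only the sub-triangle for w[2..3]:
  T[2,2] 'b' = {A,B,C,T1}  orig:{A,B,C}
  T[3,3] 'b' = {A,B,C,T1}  orig:{A,B,C}
  T[2,3] 'bb' = {A,C,X2}  orig:{A,C}

Original NTs in T[2,3] deriving "bb": ["A", "C"]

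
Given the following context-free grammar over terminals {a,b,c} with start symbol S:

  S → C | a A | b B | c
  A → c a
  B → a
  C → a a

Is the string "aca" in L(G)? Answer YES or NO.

Convert to CNF:
  S -> T1 A | T1 T1 | T2 B | c
  A -> T0 T1
  B -> a
  C -> T1 T1
  T0 -> c
  T1 -> a
  T2 -> b

CYK fill:
  cell(0,0) a: {B,T1}  orig:{B}
  cell(1,1) c: {S,T0}  orig:{S}
  cell(2,2) a: {B,T1}  orig:{B}
  cell(0,1) ac: ∅
  cell(1,2) ca: {A}
  cell(0,2) aca: {S}

S ∈ T[0,2] ⇒ YES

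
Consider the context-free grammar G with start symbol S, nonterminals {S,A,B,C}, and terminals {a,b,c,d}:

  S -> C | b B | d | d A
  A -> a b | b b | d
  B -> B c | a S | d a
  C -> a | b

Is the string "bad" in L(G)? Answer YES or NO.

Convert to CNF:
  S -> T1 B | T3 A | a | b | d
  A -> T0 T1 | T1 T1 | d
  B -> B T2 | T0 S | T3 T0
  C -> a | b
  T0 -> a
  T1 -> b
  T2 -> c
  T3 -> d

Fill CYK table bottom-up:
  [0..0]={C,S,T1}  "b"  orig:{C,S}
  [1..1]={C,S,T0}  "a"  orig:{C,S}
  [2..2]={A,S,T3}  "d"  orig:{A,S}
  [0..1]=∅  "ba"
  [1..2]={B}  "ad"
  [0..2]={S}  "bad"

S ∈ T[0,2] ⇒ YES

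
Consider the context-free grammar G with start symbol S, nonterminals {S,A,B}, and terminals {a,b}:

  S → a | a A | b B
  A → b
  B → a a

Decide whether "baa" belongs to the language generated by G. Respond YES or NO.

CNF form of G:
  S -> T0 A | T1 B | a
  A -> b
  B -> T0 T0
  T0 -> a
  T1 -> b

CYK fill:
  T[0,0] 'b' = {A,T1}  orig:{A}
  T[1,1] 'a' = {S,T0}  orig:{S}
  T[2,2] 'a' = {S,T0}  orig:{S}
  T[0,1] 'ba' = ∅
  T[1,2] 'aa' = {B}
  T[0,2] 'baa' = {S}

S ∈ T[0,2] ⇒ YES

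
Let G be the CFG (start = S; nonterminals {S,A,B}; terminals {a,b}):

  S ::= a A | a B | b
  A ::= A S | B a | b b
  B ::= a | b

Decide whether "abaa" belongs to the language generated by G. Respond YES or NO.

Convert to CNF:
  S -> T0 A | T0 B | b
  A -> A S | B T0 | T1 T1
  B -> a | b
  T0 -> a
  T1 -> b

CYK fill:
  [0..0]={B,T0}  "a"  orig:{B}
  [1..1]={B,S,T1}  "b"  orig:{B,S}
  [2..2]={B,T0}  "a"  orig:{B}
  [3..3]={B,T0}  "a"  orig:{B}
  [0..1]={S}  "ab"
  [1..2]={A}  "ba"
  [2..3]={A,S}  "aa"
  [0..2]={S}  "aba"
  [1..3]=∅  "baa"
  [0..3]=∅  "abaa"

S ∉ T[0,3] ⇒ NO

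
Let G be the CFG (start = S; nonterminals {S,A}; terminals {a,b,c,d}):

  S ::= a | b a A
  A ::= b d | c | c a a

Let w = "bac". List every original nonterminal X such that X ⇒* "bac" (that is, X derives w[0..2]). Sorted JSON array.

CNF form of G:
  S -> T0 X5 | a
  A -> T0 T1 | T2 X4 | c
  T0 -> b
  T1 -> d
  T2 -> c
  T3 -> a
  X4 -> T3 T3
  X5 -> T3 A

CYK table (by increasing span) — only the sub-triangle for w[0..2]:
  [0..0]={T0}  "b"  orig:{}
  [1..1]={S,T3}  "a"  orig:{S}
  [2..2]={A,T2}  "c"  orig:{A}
  [0..1]=∅  "ba"
  [1..2]={X5}  "ac"  orig:{}
  [0..2]={S}  "bac"

Original NTs in T[0,2] deriving "bac": ["S"]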